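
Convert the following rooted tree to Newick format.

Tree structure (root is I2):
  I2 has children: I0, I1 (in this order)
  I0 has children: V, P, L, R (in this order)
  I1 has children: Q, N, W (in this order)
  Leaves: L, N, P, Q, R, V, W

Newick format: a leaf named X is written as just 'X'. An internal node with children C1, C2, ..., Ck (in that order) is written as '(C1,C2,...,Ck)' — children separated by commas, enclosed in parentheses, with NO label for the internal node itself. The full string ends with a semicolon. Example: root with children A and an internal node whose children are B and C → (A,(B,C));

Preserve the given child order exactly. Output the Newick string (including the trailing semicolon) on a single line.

Answer: ((V,P,L,R),(Q,N,W));

Derivation:
internal I2 with children ['I0', 'I1']
  internal I0 with children ['V', 'P', 'L', 'R']
    leaf 'V' → 'V'
    leaf 'P' → 'P'
    leaf 'L' → 'L'
    leaf 'R' → 'R'
  → '(V,P,L,R)'
  internal I1 with children ['Q', 'N', 'W']
    leaf 'Q' → 'Q'
    leaf 'N' → 'N'
    leaf 'W' → 'W'
  → '(Q,N,W)'
→ '((V,P,L,R),(Q,N,W))'
Final: ((V,P,L,R),(Q,N,W));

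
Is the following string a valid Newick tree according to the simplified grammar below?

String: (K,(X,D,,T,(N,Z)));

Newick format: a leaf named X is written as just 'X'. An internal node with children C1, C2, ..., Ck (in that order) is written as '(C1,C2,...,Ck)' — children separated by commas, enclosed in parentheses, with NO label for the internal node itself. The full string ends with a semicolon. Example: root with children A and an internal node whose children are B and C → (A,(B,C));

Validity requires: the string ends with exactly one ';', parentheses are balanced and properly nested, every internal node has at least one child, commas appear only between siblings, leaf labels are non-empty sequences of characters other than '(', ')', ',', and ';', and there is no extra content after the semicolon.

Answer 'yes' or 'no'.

Input: (K,(X,D,,T,(N,Z)));
Paren balance: 3 '(' vs 3 ')' OK
Ends with single ';': True
Full parse: FAILS (empty leaf label at pos 8)
Valid: False

Answer: no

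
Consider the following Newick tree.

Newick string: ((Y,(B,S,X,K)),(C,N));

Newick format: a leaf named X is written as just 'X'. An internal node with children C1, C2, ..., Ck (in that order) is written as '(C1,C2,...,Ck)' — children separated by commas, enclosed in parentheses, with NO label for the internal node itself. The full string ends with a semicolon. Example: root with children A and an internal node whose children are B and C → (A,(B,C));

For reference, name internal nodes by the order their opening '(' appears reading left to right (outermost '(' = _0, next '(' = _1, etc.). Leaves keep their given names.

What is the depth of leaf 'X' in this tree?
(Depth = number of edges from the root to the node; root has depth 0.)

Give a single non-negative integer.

Answer: 3

Derivation:
Newick: ((Y,(B,S,X,K)),(C,N));
Naming internals by '(' encounter order: outermost '(' = _0, next = _1, ...
Query node: X
Path from root: _0 -> _1 -> _2 -> X
Depth of X: 3 (number of edges from root)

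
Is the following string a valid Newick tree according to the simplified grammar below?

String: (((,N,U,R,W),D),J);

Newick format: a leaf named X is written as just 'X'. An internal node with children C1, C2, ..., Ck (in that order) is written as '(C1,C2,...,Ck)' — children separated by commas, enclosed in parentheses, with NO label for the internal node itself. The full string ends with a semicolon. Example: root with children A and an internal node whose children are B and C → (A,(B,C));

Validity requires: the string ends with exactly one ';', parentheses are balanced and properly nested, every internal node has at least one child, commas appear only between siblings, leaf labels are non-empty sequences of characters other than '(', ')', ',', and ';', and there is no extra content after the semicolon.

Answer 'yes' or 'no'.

Answer: no

Derivation:
Input: (((,N,U,R,W),D),J);
Paren balance: 3 '(' vs 3 ')' OK
Ends with single ';': True
Full parse: FAILS (empty leaf label at pos 3)
Valid: False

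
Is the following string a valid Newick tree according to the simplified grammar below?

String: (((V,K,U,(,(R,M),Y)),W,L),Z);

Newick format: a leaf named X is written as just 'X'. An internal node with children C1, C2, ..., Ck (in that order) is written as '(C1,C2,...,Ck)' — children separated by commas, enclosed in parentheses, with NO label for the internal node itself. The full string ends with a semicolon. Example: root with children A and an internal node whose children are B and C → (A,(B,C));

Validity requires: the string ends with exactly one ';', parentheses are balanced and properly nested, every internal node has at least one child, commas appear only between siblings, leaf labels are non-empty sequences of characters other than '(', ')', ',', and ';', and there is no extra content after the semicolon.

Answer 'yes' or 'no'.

Answer: no

Derivation:
Input: (((V,K,U,(,(R,M),Y)),W,L),Z);
Paren balance: 5 '(' vs 5 ')' OK
Ends with single ';': True
Full parse: FAILS (empty leaf label at pos 10)
Valid: False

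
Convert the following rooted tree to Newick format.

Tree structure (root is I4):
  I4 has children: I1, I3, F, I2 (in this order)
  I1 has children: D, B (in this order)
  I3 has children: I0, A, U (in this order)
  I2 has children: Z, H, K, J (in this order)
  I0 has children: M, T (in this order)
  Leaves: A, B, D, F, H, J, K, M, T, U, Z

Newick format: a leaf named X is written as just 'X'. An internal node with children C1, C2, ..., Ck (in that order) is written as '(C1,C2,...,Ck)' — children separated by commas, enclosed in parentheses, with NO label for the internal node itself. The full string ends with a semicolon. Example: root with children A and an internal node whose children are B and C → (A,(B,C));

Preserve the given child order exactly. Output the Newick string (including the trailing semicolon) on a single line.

internal I4 with children ['I1', 'I3', 'F', 'I2']
  internal I1 with children ['D', 'B']
    leaf 'D' → 'D'
    leaf 'B' → 'B'
  → '(D,B)'
  internal I3 with children ['I0', 'A', 'U']
    internal I0 with children ['M', 'T']
      leaf 'M' → 'M'
      leaf 'T' → 'T'
    → '(M,T)'
    leaf 'A' → 'A'
    leaf 'U' → 'U'
  → '((M,T),A,U)'
  leaf 'F' → 'F'
  internal I2 with children ['Z', 'H', 'K', 'J']
    leaf 'Z' → 'Z'
    leaf 'H' → 'H'
    leaf 'K' → 'K'
    leaf 'J' → 'J'
  → '(Z,H,K,J)'
→ '((D,B),((M,T),A,U),F,(Z,H,K,J))'
Final: ((D,B),((M,T),A,U),F,(Z,H,K,J));

Answer: ((D,B),((M,T),A,U),F,(Z,H,K,J));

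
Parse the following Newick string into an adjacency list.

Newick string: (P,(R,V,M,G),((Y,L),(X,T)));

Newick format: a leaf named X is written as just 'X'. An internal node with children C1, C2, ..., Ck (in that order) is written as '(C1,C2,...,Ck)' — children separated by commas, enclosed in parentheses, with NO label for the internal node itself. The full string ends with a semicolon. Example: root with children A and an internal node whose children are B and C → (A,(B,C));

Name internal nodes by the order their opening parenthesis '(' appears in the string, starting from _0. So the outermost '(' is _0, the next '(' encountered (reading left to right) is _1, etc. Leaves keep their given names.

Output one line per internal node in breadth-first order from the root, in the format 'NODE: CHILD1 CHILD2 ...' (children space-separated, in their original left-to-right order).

Answer: _0: P _1 _2
_1: R V M G
_2: _3 _4
_3: Y L
_4: X T

Derivation:
Input: (P,(R,V,M,G),((Y,L),(X,T)));
Scanning left-to-right, naming '(' by encounter order:
  pos 0: '(' -> open internal node _0 (depth 1)
  pos 3: '(' -> open internal node _1 (depth 2)
  pos 11: ')' -> close internal node _1 (now at depth 1)
  pos 13: '(' -> open internal node _2 (depth 2)
  pos 14: '(' -> open internal node _3 (depth 3)
  pos 18: ')' -> close internal node _3 (now at depth 2)
  pos 20: '(' -> open internal node _4 (depth 3)
  pos 24: ')' -> close internal node _4 (now at depth 2)
  pos 25: ')' -> close internal node _2 (now at depth 1)
  pos 26: ')' -> close internal node _0 (now at depth 0)
Total internal nodes: 5
BFS adjacency from root:
  _0: P _1 _2
  _1: R V M G
  _2: _3 _4
  _3: Y L
  _4: X T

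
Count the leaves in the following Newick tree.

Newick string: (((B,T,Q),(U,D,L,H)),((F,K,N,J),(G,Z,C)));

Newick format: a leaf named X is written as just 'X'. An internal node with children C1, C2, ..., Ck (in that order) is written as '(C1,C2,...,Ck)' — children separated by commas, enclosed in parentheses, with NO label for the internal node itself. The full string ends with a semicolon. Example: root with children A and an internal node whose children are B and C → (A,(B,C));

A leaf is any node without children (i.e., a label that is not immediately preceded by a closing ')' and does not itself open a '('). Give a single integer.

Answer: 14

Derivation:
Newick: (((B,T,Q),(U,D,L,H)),((F,K,N,J),(G,Z,C)));
Scan left-to-right; a leaf is any maximal label run not followed by '(':
  pos 3: leaf 'B' → count = 1
  pos 5: leaf 'T' → count = 2
  pos 7: leaf 'Q' → count = 3
  pos 11: leaf 'U' → count = 4
  pos 13: leaf 'D' → count = 5
  pos 15: leaf 'L' → count = 6
  pos 17: leaf 'H' → count = 7
  pos 23: leaf 'F' → count = 8
  pos 25: leaf 'K' → count = 9
  pos 27: leaf 'N' → count = 10
  pos 29: leaf 'J' → count = 11
  pos 33: leaf 'G' → count = 12
  pos 35: leaf 'Z' → count = 13
  pos 37: leaf 'C' → count = 14
Total leaves: 14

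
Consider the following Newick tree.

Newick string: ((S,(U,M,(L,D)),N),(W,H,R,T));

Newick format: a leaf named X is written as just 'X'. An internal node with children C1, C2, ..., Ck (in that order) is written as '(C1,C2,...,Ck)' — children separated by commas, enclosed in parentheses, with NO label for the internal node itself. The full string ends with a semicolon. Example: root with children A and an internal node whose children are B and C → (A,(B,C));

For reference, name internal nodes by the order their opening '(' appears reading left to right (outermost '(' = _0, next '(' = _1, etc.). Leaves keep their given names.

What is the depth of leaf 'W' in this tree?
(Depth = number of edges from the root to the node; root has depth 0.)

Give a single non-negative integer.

Newick: ((S,(U,M,(L,D)),N),(W,H,R,T));
Naming internals by '(' encounter order: outermost '(' = _0, next = _1, ...
Query node: W
Path from root: _0 -> _4 -> W
Depth of W: 2 (number of edges from root)

Answer: 2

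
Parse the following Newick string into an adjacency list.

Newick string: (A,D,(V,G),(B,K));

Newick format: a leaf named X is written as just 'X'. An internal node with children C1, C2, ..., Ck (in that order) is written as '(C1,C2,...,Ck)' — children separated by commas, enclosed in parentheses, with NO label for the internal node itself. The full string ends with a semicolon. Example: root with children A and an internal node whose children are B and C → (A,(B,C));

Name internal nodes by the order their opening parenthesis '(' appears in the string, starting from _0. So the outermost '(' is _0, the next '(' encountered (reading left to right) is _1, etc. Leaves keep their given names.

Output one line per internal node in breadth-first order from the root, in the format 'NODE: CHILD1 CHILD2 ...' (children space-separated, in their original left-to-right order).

Answer: _0: A D _1 _2
_1: V G
_2: B K

Derivation:
Input: (A,D,(V,G),(B,K));
Scanning left-to-right, naming '(' by encounter order:
  pos 0: '(' -> open internal node _0 (depth 1)
  pos 5: '(' -> open internal node _1 (depth 2)
  pos 9: ')' -> close internal node _1 (now at depth 1)
  pos 11: '(' -> open internal node _2 (depth 2)
  pos 15: ')' -> close internal node _2 (now at depth 1)
  pos 16: ')' -> close internal node _0 (now at depth 0)
Total internal nodes: 3
BFS adjacency from root:
  _0: A D _1 _2
  _1: V G
  _2: B K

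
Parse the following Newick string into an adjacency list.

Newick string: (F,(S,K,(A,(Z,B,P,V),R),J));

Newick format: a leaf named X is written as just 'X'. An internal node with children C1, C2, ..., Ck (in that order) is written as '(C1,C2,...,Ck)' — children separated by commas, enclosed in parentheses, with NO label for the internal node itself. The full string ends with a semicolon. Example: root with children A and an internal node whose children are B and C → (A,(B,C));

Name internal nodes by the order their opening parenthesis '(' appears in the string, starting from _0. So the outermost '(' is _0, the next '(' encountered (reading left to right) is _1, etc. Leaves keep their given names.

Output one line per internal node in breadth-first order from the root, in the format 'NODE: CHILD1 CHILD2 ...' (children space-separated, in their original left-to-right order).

Input: (F,(S,K,(A,(Z,B,P,V),R),J));
Scanning left-to-right, naming '(' by encounter order:
  pos 0: '(' -> open internal node _0 (depth 1)
  pos 3: '(' -> open internal node _1 (depth 2)
  pos 8: '(' -> open internal node _2 (depth 3)
  pos 11: '(' -> open internal node _3 (depth 4)
  pos 19: ')' -> close internal node _3 (now at depth 3)
  pos 22: ')' -> close internal node _2 (now at depth 2)
  pos 25: ')' -> close internal node _1 (now at depth 1)
  pos 26: ')' -> close internal node _0 (now at depth 0)
Total internal nodes: 4
BFS adjacency from root:
  _0: F _1
  _1: S K _2 J
  _2: A _3 R
  _3: Z B P V

Answer: _0: F _1
_1: S K _2 J
_2: A _3 R
_3: Z B P V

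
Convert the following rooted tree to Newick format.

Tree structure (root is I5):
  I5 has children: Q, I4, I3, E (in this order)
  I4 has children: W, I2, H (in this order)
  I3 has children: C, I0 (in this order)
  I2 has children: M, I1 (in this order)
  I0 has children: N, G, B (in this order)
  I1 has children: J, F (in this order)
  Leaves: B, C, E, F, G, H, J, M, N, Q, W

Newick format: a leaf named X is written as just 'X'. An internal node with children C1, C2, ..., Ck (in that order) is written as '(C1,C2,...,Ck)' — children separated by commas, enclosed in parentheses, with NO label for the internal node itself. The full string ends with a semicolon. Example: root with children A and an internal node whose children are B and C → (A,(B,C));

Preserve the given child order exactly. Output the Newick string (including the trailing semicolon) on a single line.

Answer: (Q,(W,(M,(J,F)),H),(C,(N,G,B)),E);

Derivation:
internal I5 with children ['Q', 'I4', 'I3', 'E']
  leaf 'Q' → 'Q'
  internal I4 with children ['W', 'I2', 'H']
    leaf 'W' → 'W'
    internal I2 with children ['M', 'I1']
      leaf 'M' → 'M'
      internal I1 with children ['J', 'F']
        leaf 'J' → 'J'
        leaf 'F' → 'F'
      → '(J,F)'
    → '(M,(J,F))'
    leaf 'H' → 'H'
  → '(W,(M,(J,F)),H)'
  internal I3 with children ['C', 'I0']
    leaf 'C' → 'C'
    internal I0 with children ['N', 'G', 'B']
      leaf 'N' → 'N'
      leaf 'G' → 'G'
      leaf 'B' → 'B'
    → '(N,G,B)'
  → '(C,(N,G,B))'
  leaf 'E' → 'E'
→ '(Q,(W,(M,(J,F)),H),(C,(N,G,B)),E)'
Final: (Q,(W,(M,(J,F)),H),(C,(N,G,B)),E);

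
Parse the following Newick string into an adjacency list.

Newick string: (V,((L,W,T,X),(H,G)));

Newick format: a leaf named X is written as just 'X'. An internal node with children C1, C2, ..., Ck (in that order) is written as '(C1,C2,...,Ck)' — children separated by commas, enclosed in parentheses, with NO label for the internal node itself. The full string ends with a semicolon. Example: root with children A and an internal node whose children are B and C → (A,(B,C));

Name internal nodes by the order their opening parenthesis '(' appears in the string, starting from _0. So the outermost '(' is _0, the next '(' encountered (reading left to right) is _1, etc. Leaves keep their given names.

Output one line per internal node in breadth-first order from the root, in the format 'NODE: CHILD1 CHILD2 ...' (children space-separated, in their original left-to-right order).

Input: (V,((L,W,T,X),(H,G)));
Scanning left-to-right, naming '(' by encounter order:
  pos 0: '(' -> open internal node _0 (depth 1)
  pos 3: '(' -> open internal node _1 (depth 2)
  pos 4: '(' -> open internal node _2 (depth 3)
  pos 12: ')' -> close internal node _2 (now at depth 2)
  pos 14: '(' -> open internal node _3 (depth 3)
  pos 18: ')' -> close internal node _3 (now at depth 2)
  pos 19: ')' -> close internal node _1 (now at depth 1)
  pos 20: ')' -> close internal node _0 (now at depth 0)
Total internal nodes: 4
BFS adjacency from root:
  _0: V _1
  _1: _2 _3
  _2: L W T X
  _3: H G

Answer: _0: V _1
_1: _2 _3
_2: L W T X
_3: H G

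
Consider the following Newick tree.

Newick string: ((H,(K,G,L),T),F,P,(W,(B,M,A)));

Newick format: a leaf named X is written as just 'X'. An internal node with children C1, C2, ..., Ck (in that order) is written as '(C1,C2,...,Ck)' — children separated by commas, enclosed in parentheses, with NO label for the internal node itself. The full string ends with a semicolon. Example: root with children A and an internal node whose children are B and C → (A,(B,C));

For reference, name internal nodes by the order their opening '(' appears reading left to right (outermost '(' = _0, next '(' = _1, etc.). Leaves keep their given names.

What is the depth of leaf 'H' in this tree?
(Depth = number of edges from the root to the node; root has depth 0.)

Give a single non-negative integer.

Answer: 2

Derivation:
Newick: ((H,(K,G,L),T),F,P,(W,(B,M,A)));
Naming internals by '(' encounter order: outermost '(' = _0, next = _1, ...
Query node: H
Path from root: _0 -> _1 -> H
Depth of H: 2 (number of edges from root)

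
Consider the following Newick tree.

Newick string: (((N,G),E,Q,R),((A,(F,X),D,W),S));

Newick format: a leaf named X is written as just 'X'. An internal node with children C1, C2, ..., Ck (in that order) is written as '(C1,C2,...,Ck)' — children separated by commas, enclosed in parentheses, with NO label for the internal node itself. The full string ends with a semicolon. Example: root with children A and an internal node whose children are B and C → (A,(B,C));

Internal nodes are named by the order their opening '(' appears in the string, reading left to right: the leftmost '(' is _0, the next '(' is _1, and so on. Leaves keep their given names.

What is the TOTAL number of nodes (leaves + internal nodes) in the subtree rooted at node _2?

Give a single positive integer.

Answer: 3

Derivation:
Newick: (((N,G),E,Q,R),((A,(F,X),D,W),S));
Locate _2: it is the '(' at position 2 (the 3rd '(' reading left to right).
Query: subtree rooted at _2
_2: subtree_size = 1 + 2
  N: subtree_size = 1 + 0
  G: subtree_size = 1 + 0
Total subtree size of _2: 3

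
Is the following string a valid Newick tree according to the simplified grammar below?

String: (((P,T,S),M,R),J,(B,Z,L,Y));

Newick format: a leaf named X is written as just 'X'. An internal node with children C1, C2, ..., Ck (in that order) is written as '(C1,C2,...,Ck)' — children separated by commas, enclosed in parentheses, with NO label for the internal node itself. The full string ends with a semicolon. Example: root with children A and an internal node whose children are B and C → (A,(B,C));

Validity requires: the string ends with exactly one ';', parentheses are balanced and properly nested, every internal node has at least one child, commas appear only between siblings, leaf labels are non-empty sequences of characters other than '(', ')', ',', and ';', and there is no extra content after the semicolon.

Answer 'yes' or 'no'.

Input: (((P,T,S),M,R),J,(B,Z,L,Y));
Paren balance: 4 '(' vs 4 ')' OK
Ends with single ';': True
Full parse: OK
Valid: True

Answer: yes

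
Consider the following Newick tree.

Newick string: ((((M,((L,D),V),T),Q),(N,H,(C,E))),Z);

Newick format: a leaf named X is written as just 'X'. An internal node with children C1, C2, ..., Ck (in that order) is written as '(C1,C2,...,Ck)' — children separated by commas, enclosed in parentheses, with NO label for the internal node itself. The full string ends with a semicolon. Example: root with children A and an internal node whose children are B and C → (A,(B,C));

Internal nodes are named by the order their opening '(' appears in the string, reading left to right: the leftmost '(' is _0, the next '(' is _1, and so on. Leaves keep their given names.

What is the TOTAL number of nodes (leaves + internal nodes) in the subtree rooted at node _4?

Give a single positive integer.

Newick: ((((M,((L,D),V),T),Q),(N,H,(C,E))),Z);
Locate _4: it is the '(' at position 6 (the 5th '(' reading left to right).
Query: subtree rooted at _4
_4: subtree_size = 1 + 4
  _5: subtree_size = 1 + 2
    L: subtree_size = 1 + 0
    D: subtree_size = 1 + 0
  V: subtree_size = 1 + 0
Total subtree size of _4: 5

Answer: 5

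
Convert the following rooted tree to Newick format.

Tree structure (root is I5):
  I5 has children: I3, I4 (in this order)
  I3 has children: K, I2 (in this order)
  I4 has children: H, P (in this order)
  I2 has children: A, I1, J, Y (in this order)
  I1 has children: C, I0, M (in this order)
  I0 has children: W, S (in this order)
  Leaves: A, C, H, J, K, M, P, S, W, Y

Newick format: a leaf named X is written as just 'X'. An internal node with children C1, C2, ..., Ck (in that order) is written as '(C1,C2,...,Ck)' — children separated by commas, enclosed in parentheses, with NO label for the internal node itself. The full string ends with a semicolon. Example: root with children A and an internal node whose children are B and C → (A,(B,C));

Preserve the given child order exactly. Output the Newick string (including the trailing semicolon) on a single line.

internal I5 with children ['I3', 'I4']
  internal I3 with children ['K', 'I2']
    leaf 'K' → 'K'
    internal I2 with children ['A', 'I1', 'J', 'Y']
      leaf 'A' → 'A'
      internal I1 with children ['C', 'I0', 'M']
        leaf 'C' → 'C'
        internal I0 with children ['W', 'S']
          leaf 'W' → 'W'
          leaf 'S' → 'S'
        → '(W,S)'
        leaf 'M' → 'M'
      → '(C,(W,S),M)'
      leaf 'J' → 'J'
      leaf 'Y' → 'Y'
    → '(A,(C,(W,S),M),J,Y)'
  → '(K,(A,(C,(W,S),M),J,Y))'
  internal I4 with children ['H', 'P']
    leaf 'H' → 'H'
    leaf 'P' → 'P'
  → '(H,P)'
→ '((K,(A,(C,(W,S),M),J,Y)),(H,P))'
Final: ((K,(A,(C,(W,S),M),J,Y)),(H,P));

Answer: ((K,(A,(C,(W,S),M),J,Y)),(H,P));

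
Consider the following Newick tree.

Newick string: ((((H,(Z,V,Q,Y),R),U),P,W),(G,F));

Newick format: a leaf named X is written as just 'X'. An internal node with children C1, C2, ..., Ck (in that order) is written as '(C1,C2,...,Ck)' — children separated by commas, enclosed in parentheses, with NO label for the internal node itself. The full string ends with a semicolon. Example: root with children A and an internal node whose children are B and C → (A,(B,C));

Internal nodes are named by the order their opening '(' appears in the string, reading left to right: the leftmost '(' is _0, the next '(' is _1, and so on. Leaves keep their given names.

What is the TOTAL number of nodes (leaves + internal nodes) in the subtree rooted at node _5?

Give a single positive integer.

Newick: ((((H,(Z,V,Q,Y),R),U),P,W),(G,F));
Locate _5: it is the '(' at position 27 (the 6th '(' reading left to right).
Query: subtree rooted at _5
_5: subtree_size = 1 + 2
  G: subtree_size = 1 + 0
  F: subtree_size = 1 + 0
Total subtree size of _5: 3

Answer: 3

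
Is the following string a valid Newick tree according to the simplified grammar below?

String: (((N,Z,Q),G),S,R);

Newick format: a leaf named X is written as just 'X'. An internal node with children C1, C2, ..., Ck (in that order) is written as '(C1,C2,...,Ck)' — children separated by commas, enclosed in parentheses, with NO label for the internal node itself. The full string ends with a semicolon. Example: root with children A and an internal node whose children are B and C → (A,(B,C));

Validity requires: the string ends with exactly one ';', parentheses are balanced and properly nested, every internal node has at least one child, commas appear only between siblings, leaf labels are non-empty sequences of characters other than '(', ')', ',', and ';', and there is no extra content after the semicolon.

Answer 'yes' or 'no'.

Answer: yes

Derivation:
Input: (((N,Z,Q),G),S,R);
Paren balance: 3 '(' vs 3 ')' OK
Ends with single ';': True
Full parse: OK
Valid: True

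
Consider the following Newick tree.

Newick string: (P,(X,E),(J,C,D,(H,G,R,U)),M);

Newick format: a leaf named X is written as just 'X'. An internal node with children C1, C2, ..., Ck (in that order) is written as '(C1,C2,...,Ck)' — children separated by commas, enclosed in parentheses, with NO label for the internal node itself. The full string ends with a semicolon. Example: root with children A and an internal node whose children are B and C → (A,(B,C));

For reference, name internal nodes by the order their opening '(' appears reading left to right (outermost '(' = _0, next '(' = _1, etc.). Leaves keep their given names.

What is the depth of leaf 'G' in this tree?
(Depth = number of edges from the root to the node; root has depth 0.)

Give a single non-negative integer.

Newick: (P,(X,E),(J,C,D,(H,G,R,U)),M);
Naming internals by '(' encounter order: outermost '(' = _0, next = _1, ...
Query node: G
Path from root: _0 -> _2 -> _3 -> G
Depth of G: 3 (number of edges from root)

Answer: 3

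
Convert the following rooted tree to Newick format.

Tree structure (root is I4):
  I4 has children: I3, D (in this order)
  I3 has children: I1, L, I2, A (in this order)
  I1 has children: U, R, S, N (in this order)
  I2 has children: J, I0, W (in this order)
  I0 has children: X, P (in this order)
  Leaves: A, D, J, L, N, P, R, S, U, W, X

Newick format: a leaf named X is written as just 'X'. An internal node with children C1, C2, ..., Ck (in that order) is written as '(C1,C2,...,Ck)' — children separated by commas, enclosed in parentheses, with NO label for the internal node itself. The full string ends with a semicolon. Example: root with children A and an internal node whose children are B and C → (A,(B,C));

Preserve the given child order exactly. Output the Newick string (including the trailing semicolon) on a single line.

internal I4 with children ['I3', 'D']
  internal I3 with children ['I1', 'L', 'I2', 'A']
    internal I1 with children ['U', 'R', 'S', 'N']
      leaf 'U' → 'U'
      leaf 'R' → 'R'
      leaf 'S' → 'S'
      leaf 'N' → 'N'
    → '(U,R,S,N)'
    leaf 'L' → 'L'
    internal I2 with children ['J', 'I0', 'W']
      leaf 'J' → 'J'
      internal I0 with children ['X', 'P']
        leaf 'X' → 'X'
        leaf 'P' → 'P'
      → '(X,P)'
      leaf 'W' → 'W'
    → '(J,(X,P),W)'
    leaf 'A' → 'A'
  → '((U,R,S,N),L,(J,(X,P),W),A)'
  leaf 'D' → 'D'
→ '(((U,R,S,N),L,(J,(X,P),W),A),D)'
Final: (((U,R,S,N),L,(J,(X,P),W),A),D);

Answer: (((U,R,S,N),L,(J,(X,P),W),A),D);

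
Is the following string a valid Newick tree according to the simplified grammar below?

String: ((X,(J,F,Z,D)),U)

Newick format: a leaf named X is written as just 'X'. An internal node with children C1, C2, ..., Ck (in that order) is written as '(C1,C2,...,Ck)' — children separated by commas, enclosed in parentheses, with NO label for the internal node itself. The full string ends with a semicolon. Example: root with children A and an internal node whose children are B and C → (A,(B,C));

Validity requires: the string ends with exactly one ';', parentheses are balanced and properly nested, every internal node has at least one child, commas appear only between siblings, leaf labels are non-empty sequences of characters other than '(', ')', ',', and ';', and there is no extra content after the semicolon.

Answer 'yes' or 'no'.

Input: ((X,(J,F,Z,D)),U)
Paren balance: 3 '(' vs 3 ')' OK
Ends with single ';': False
Full parse: FAILS (must end with ;)
Valid: False

Answer: no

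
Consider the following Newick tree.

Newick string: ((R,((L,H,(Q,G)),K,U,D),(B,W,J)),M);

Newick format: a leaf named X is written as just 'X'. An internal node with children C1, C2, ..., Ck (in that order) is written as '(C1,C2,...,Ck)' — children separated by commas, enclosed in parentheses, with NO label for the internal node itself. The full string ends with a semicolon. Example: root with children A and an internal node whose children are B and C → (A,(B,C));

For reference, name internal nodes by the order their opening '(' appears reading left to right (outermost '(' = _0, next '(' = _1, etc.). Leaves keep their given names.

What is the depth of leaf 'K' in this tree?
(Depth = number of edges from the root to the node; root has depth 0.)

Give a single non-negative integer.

Answer: 3

Derivation:
Newick: ((R,((L,H,(Q,G)),K,U,D),(B,W,J)),M);
Naming internals by '(' encounter order: outermost '(' = _0, next = _1, ...
Query node: K
Path from root: _0 -> _1 -> _2 -> K
Depth of K: 3 (number of edges from root)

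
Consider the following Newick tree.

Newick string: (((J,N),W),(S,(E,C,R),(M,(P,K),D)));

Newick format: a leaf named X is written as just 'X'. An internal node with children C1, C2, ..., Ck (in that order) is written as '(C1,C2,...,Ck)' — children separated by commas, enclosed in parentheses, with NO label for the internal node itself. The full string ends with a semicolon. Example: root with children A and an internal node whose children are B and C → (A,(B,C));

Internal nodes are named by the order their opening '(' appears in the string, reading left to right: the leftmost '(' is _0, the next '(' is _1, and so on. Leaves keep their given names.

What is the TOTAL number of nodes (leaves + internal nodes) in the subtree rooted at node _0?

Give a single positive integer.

Newick: (((J,N),W),(S,(E,C,R),(M,(P,K),D)));
Locate _0: it is the '(' at position 0 (the 1st '(' reading left to right).
Query: subtree rooted at _0
_0: subtree_size = 1 + 17
  _1: subtree_size = 1 + 4
    _2: subtree_size = 1 + 2
      J: subtree_size = 1 + 0
      N: subtree_size = 1 + 0
    W: subtree_size = 1 + 0
  _3: subtree_size = 1 + 11
    S: subtree_size = 1 + 0
    _4: subtree_size = 1 + 3
      E: subtree_size = 1 + 0
      C: subtree_size = 1 + 0
      R: subtree_size = 1 + 0
    _5: subtree_size = 1 + 5
      M: subtree_size = 1 + 0
      _6: subtree_size = 1 + 2
        P: subtree_size = 1 + 0
        K: subtree_size = 1 + 0
      D: subtree_size = 1 + 0
Total subtree size of _0: 18

Answer: 18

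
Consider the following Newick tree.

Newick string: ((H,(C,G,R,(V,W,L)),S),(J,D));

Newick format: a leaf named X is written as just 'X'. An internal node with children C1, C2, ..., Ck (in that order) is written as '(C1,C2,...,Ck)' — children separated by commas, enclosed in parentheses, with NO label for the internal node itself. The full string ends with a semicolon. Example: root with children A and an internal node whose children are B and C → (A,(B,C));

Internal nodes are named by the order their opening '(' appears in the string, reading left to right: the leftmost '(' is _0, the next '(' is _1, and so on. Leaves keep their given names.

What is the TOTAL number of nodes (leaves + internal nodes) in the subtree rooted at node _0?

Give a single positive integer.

Newick: ((H,(C,G,R,(V,W,L)),S),(J,D));
Locate _0: it is the '(' at position 0 (the 1st '(' reading left to right).
Query: subtree rooted at _0
_0: subtree_size = 1 + 14
  _1: subtree_size = 1 + 10
    H: subtree_size = 1 + 0
    _2: subtree_size = 1 + 7
      C: subtree_size = 1 + 0
      G: subtree_size = 1 + 0
      R: subtree_size = 1 + 0
      _3: subtree_size = 1 + 3
        V: subtree_size = 1 + 0
        W: subtree_size = 1 + 0
        L: subtree_size = 1 + 0
    S: subtree_size = 1 + 0
  _4: subtree_size = 1 + 2
    J: subtree_size = 1 + 0
    D: subtree_size = 1 + 0
Total subtree size of _0: 15

Answer: 15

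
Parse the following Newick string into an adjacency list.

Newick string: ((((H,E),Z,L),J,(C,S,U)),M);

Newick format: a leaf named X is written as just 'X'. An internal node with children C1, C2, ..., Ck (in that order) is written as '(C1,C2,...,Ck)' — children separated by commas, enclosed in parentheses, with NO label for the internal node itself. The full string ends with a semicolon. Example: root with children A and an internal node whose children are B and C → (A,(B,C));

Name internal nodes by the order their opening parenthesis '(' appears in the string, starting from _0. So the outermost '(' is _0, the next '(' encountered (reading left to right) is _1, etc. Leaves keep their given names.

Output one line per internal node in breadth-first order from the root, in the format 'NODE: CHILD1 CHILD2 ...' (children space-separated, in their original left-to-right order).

Answer: _0: _1 M
_1: _2 J _4
_2: _3 Z L
_4: C S U
_3: H E

Derivation:
Input: ((((H,E),Z,L),J,(C,S,U)),M);
Scanning left-to-right, naming '(' by encounter order:
  pos 0: '(' -> open internal node _0 (depth 1)
  pos 1: '(' -> open internal node _1 (depth 2)
  pos 2: '(' -> open internal node _2 (depth 3)
  pos 3: '(' -> open internal node _3 (depth 4)
  pos 7: ')' -> close internal node _3 (now at depth 3)
  pos 12: ')' -> close internal node _2 (now at depth 2)
  pos 16: '(' -> open internal node _4 (depth 3)
  pos 22: ')' -> close internal node _4 (now at depth 2)
  pos 23: ')' -> close internal node _1 (now at depth 1)
  pos 26: ')' -> close internal node _0 (now at depth 0)
Total internal nodes: 5
BFS adjacency from root:
  _0: _1 M
  _1: _2 J _4
  _2: _3 Z L
  _4: C S U
  _3: H E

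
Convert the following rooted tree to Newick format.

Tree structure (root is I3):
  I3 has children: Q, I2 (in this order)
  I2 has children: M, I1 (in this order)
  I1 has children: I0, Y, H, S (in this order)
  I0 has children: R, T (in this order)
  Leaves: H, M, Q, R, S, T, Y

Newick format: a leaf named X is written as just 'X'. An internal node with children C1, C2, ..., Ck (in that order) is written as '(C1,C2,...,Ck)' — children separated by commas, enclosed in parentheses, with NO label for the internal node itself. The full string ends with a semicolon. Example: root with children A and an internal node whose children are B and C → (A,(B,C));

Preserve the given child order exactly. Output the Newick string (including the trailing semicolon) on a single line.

Answer: (Q,(M,((R,T),Y,H,S)));

Derivation:
internal I3 with children ['Q', 'I2']
  leaf 'Q' → 'Q'
  internal I2 with children ['M', 'I1']
    leaf 'M' → 'M'
    internal I1 with children ['I0', 'Y', 'H', 'S']
      internal I0 with children ['R', 'T']
        leaf 'R' → 'R'
        leaf 'T' → 'T'
      → '(R,T)'
      leaf 'Y' → 'Y'
      leaf 'H' → 'H'
      leaf 'S' → 'S'
    → '((R,T),Y,H,S)'
  → '(M,((R,T),Y,H,S))'
→ '(Q,(M,((R,T),Y,H,S)))'
Final: (Q,(M,((R,T),Y,H,S)));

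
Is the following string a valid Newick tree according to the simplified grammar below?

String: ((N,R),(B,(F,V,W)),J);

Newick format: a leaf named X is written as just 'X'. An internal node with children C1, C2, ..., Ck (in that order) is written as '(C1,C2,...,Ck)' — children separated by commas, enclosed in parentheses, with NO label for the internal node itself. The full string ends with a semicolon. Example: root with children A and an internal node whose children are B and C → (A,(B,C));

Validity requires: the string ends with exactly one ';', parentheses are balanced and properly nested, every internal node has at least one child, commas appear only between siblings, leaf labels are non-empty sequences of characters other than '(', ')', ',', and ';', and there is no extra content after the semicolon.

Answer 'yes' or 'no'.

Answer: yes

Derivation:
Input: ((N,R),(B,(F,V,W)),J);
Paren balance: 4 '(' vs 4 ')' OK
Ends with single ';': True
Full parse: OK
Valid: True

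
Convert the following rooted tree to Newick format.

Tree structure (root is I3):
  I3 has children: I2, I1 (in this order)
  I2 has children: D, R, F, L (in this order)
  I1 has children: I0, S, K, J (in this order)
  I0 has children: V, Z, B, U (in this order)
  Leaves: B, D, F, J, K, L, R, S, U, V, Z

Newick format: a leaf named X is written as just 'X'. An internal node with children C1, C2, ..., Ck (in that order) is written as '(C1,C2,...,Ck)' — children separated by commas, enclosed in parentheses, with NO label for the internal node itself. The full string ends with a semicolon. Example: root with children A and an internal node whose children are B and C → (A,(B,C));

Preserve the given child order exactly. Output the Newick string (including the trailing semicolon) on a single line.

Answer: ((D,R,F,L),((V,Z,B,U),S,K,J));

Derivation:
internal I3 with children ['I2', 'I1']
  internal I2 with children ['D', 'R', 'F', 'L']
    leaf 'D' → 'D'
    leaf 'R' → 'R'
    leaf 'F' → 'F'
    leaf 'L' → 'L'
  → '(D,R,F,L)'
  internal I1 with children ['I0', 'S', 'K', 'J']
    internal I0 with children ['V', 'Z', 'B', 'U']
      leaf 'V' → 'V'
      leaf 'Z' → 'Z'
      leaf 'B' → 'B'
      leaf 'U' → 'U'
    → '(V,Z,B,U)'
    leaf 'S' → 'S'
    leaf 'K' → 'K'
    leaf 'J' → 'J'
  → '((V,Z,B,U),S,K,J)'
→ '((D,R,F,L),((V,Z,B,U),S,K,J))'
Final: ((D,R,F,L),((V,Z,B,U),S,K,J));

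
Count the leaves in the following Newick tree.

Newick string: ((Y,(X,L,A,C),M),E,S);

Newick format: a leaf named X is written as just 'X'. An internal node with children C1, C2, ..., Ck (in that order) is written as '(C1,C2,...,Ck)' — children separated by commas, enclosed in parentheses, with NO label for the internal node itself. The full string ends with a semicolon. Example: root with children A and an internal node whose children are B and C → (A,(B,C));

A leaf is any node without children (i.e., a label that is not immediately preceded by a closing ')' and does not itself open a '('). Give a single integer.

Answer: 8

Derivation:
Newick: ((Y,(X,L,A,C),M),E,S);
Scan left-to-right; a leaf is any maximal label run not followed by '(':
  pos 2: leaf 'Y' → count = 1
  pos 5: leaf 'X' → count = 2
  pos 7: leaf 'L' → count = 3
  pos 9: leaf 'A' → count = 4
  pos 11: leaf 'C' → count = 5
  pos 14: leaf 'M' → count = 6
  pos 17: leaf 'E' → count = 7
  pos 19: leaf 'S' → count = 8
Total leaves: 8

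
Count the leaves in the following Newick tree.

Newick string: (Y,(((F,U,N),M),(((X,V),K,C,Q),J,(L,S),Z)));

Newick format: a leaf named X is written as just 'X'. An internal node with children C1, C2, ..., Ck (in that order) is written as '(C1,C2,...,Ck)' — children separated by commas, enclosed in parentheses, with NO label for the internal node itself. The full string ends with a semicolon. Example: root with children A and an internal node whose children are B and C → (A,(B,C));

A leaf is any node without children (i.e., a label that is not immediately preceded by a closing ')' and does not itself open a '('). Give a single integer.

Answer: 14

Derivation:
Newick: (Y,(((F,U,N),M),(((X,V),K,C,Q),J,(L,S),Z)));
Scan left-to-right; a leaf is any maximal label run not followed by '(':
  pos 1: leaf 'Y' → count = 1
  pos 6: leaf 'F' → count = 2
  pos 8: leaf 'U' → count = 3
  pos 10: leaf 'N' → count = 4
  pos 13: leaf 'M' → count = 5
  pos 19: leaf 'X' → count = 6
  pos 21: leaf 'V' → count = 7
  pos 24: leaf 'K' → count = 8
  pos 26: leaf 'C' → count = 9
  pos 28: leaf 'Q' → count = 10
  pos 31: leaf 'J' → count = 11
  pos 34: leaf 'L' → count = 12
  pos 36: leaf 'S' → count = 13
  pos 39: leaf 'Z' → count = 14
Total leaves: 14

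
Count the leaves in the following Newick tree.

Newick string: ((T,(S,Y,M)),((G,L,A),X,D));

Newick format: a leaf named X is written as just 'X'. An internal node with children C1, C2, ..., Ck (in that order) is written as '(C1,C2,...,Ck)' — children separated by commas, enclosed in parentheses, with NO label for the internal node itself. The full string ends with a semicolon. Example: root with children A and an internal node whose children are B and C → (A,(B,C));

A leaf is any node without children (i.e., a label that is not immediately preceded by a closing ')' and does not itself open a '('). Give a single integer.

Newick: ((T,(S,Y,M)),((G,L,A),X,D));
Scan left-to-right; a leaf is any maximal label run not followed by '(':
  pos 2: leaf 'T' → count = 1
  pos 5: leaf 'S' → count = 2
  pos 7: leaf 'Y' → count = 3
  pos 9: leaf 'M' → count = 4
  pos 15: leaf 'G' → count = 5
  pos 17: leaf 'L' → count = 6
  pos 19: leaf 'A' → count = 7
  pos 22: leaf 'X' → count = 8
  pos 24: leaf 'D' → count = 9
Total leaves: 9

Answer: 9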